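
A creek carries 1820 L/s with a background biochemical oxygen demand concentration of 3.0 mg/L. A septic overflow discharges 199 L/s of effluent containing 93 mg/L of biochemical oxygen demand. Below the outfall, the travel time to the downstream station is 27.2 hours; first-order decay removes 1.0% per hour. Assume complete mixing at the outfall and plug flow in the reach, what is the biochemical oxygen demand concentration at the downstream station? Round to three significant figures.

9.03 mg/L

Flow-weighted average: C = (1820·3.000 + 199.0·93.00) / 2019 = 23970/2019 = 11.87 mg/L.
1.0%/h lost → k = −ln(1 − 0.01) = 0.01005 h⁻¹.
First-order decay: C = 11.87·exp(−k·t) = 11.87·0.7608 = 9.031 mg/L.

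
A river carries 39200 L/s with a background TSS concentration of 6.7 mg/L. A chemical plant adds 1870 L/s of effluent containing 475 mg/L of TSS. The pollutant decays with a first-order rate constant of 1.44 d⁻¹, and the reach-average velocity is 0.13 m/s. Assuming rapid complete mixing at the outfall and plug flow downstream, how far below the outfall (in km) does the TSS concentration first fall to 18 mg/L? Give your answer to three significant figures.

Flow-weighted average: C = (39200·6.700 + 1870·475.0) / 41070 = 1151000/41070 = 28.02 mg/L.
Set 28.02·exp(−k·t) = 18 → t = ln(28.02/18)/k = 26560 s = 7.377 h.
Distance = v·t = 0.13·26560 = 3453 m = 3.453 km.

3.45 km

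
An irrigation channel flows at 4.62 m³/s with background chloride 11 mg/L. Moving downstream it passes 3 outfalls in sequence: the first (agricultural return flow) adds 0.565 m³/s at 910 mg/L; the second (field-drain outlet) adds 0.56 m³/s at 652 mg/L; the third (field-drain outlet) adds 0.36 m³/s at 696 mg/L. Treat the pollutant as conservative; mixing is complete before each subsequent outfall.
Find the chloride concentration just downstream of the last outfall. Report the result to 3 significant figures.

193 mg/L

Below outfall 1: Q → 5.185 m³/s, C = (4.620·11.00 + 0.5650·910.0)/5.185 = 109.0 mg/L.
Below outfall 2: Q → 5.745 m³/s, C = (5.185·109.0 + 0.5600·652.0)/5.745 = 161.9 mg/L.
Below outfall 3: Q → 6.105 m³/s, C = (5.745·161.9 + 0.3600·696.0)/6.105 = 193.4 mg/L.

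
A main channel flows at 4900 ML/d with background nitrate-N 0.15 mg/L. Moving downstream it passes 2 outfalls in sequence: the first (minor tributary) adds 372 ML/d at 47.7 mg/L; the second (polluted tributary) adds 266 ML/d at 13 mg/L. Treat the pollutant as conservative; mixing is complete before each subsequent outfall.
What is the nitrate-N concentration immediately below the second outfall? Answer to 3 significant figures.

Outfall 1: combined Q = 5272 ML/d; C = (4900·0.1500 + 372.0·47.70)/5272 = 3.505 mg/L.
Outfall 2: combined Q = 5538 ML/d; C = (5272·3.505 + 266.0·13.00)/5538 = 3.961 mg/L.

3.96 mg/L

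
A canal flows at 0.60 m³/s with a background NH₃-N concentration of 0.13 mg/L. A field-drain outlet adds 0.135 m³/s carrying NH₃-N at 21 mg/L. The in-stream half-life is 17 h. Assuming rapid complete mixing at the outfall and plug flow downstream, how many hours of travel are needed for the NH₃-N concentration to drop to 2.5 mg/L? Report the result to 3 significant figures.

11.3 h

Mixed concentration C = ΣQC/ΣQ = (0.6000·0.1300 + 0.1350·21.00) / 0.7350 = 2.913/0.7350 = 3.963 mg/L.
Half-life 17 h → k = ln 2 / 17 = 0.04077 h⁻¹ = 0.9786 d⁻¹.
3.963·exp(−k·t) = 2.5 → t = ln(3.963/2.5)/k = 40680 s = 11.30 h.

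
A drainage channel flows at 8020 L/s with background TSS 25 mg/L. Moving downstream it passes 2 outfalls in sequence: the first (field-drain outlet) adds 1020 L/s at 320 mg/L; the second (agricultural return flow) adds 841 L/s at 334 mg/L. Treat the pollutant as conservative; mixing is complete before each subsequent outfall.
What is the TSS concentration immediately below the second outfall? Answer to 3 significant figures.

81.8 mg/L

After outfall 1: Q = 8020 + 1020 = 9040 L/s; C = (8020·25.00 + 1020·320.0)/9040 = 58.29 mg/L.
After outfall 2: Q = 9040 + 841.0 = 9881 L/s; C = (9040·58.29 + 841.0·334.0)/9881 = 81.75 mg/L.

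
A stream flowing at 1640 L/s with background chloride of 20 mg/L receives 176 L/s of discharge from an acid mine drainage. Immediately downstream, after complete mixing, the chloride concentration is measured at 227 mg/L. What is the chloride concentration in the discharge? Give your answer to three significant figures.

Mass balance: 1640·20.00 + 176.0·Cₑ = 1816·227.0
→ Cₑ = (1816·227.0 − 1640·20.00) / 176.0 = 2156 mg/L.

2160 mg/L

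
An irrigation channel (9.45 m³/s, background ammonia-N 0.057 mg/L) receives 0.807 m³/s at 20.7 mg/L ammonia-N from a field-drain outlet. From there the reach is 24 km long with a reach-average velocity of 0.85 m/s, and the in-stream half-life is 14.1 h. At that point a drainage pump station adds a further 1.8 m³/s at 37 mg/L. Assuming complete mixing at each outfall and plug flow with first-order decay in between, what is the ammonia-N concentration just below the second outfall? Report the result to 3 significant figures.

6.50 mg/L

Conservation of mass: C = (9.450·0.05700 + 0.8070·20.70) / 10.26 = 17.24/10.26 = 1.681 mg/L; combined flow 10.26 m³/s.
Travel time t = 24·1000 / 0.85 = 28240 s = 7.843 h.
Half-life 14.1 h → k = ln 2 / 14.1 = 0.04916 h⁻¹ = 1.180 d⁻¹.
First-order decay: C = 1.681·exp(−k·t) = 1.681·0.6801 = 1.143 mg/L.
At the second outfall, C = (10.26·1.143 + 1.800·37.00) / (10.26 + 1.800) = 6.496 mg/L.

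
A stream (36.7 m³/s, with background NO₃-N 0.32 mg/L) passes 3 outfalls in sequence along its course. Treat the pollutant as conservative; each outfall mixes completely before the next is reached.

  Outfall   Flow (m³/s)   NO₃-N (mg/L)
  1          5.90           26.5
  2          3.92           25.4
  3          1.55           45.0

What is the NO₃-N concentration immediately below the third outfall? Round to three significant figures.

7.02 mg/L

Below outfall 1: Q → 42.60 m³/s, C = (36.70·0.3200 + 5.900·26.50)/42.60 = 3.946 mg/L.
Below outfall 2: Q → 46.52 m³/s, C = (42.60·3.946 + 3.920·25.40)/46.52 = 5.754 mg/L.
Below outfall 3: Q → 48.07 m³/s, C = (46.52·5.754 + 1.550·45.00)/48.07 = 7.019 mg/L.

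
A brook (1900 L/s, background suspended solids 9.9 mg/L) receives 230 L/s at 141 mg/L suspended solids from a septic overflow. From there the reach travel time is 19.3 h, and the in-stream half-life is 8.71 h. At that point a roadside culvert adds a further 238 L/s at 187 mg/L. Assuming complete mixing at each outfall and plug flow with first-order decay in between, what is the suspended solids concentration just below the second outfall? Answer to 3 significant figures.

23.5 mg/L

Flow-weighted average: C = (1900·9.900 + 230.0·141.0) / 2130 = 51240/2130 = 24.06 mg/L; combined flow 2130 L/s.
Half-life 8.71 h → k = ln 2 / 8.71 = 0.07958 h⁻¹ = 1.910 d⁻¹.
Applying C = C₀e^(−kt): 24.06 × 0.2153 = 5.178 mg/L.
Second outfall: C = (2130·5.178 + 238.0·187.0)/2368 = 23.45 mg/L.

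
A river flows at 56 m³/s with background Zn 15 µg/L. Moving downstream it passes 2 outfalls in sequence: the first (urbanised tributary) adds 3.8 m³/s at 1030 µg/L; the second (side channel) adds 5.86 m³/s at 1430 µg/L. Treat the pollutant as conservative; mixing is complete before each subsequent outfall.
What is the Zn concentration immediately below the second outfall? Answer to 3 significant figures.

Outfall 1: combined Q = 59.80 m³/s; C = (56.00·15.00 + 3.800·1030)/59.80 = 79.50 µg/L.
Outfall 2: combined Q = 65.66 m³/s; C = (59.80·79.50 + 5.860·1430)/65.66 = 200.0 µg/L.

200 µg/L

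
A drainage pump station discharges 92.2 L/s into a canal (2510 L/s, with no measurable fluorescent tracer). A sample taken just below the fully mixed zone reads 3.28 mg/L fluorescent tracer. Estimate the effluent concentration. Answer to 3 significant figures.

92.6 mg/L

Mass balance: 2510·0 + 92.20·Cₑ = 2602·3.280
→ Cₑ = (2602·3.280 − 2510·0) / 92.20 = 92.57 mg/L.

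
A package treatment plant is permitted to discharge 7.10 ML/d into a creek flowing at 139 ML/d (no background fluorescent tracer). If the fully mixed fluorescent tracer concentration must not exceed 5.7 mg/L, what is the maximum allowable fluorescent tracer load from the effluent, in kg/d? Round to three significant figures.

Mass balance at the limit: 139.0·0 + 7.100·Cₑ = 146.1·5.7 → Cₑ = 117.3 mg/L.
7.100 ML/d = 0.08218 m³/s. Load = 0.08218 m³/s × 117.3 g/m³ × 86 400 s/d = 832.8 kg/d.

833 kg/d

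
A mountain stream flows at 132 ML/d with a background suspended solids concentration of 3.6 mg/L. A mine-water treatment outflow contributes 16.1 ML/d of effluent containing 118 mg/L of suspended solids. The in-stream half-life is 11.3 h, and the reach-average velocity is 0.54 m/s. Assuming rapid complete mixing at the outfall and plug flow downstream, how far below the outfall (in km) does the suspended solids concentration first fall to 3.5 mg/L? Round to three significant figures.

Mixed concentration C = ΣQC/ΣQ = (132.0·3.600 + 16.10·118.0) / 148.1 = 2375/148.1 = 16.04 mg/L.
Half-life 11.3 h → k = ln 2 / 11.3 = 0.06134 h⁻¹ = 1.472 d⁻¹.
Set 16.04·exp(−k·t) = 3.5 → t = ln(16.04/3.5)/k = 89330 s = 24.81 h.
Distance = v·t = 0.54·89330 = 48240 m = 48.24 km.

48.2 km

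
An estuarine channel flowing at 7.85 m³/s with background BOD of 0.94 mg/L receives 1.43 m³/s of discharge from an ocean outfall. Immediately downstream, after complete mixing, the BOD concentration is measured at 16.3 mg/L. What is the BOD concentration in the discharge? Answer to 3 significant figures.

Mass balance: 7.850·0.9400 + 1.430·Cₑ = 9.280·16.30
→ Cₑ = (9.280·16.30 − 7.850·0.9400) / 1.430 = 100.6 mg/L.

101 mg/L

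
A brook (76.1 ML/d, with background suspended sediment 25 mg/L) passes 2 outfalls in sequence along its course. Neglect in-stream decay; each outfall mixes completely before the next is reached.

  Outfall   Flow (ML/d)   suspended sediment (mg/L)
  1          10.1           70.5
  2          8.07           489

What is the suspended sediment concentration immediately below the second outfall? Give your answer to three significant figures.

69.6 mg/L

Outfall 1: combined Q = 86.20 ML/d; C = (76.10·25.00 + 10.10·70.50)/86.20 = 30.33 mg/L.
Outfall 2: combined Q = 94.27 ML/d; C = (86.20·30.33 + 8.070·489.0)/94.27 = 69.60 mg/L.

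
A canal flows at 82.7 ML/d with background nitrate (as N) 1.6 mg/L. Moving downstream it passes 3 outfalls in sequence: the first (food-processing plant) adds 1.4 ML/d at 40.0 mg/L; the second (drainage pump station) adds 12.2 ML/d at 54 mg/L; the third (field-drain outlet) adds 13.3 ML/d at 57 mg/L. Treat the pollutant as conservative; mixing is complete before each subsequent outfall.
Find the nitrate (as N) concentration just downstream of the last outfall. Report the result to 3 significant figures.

14.6 mg/L

Below outfall 1: Q → 84.10 ML/d, C = (82.70·1.600 + 1.400·40.00)/84.10 = 2.239 mg/L.
Below outfall 2: Q → 96.30 ML/d, C = (84.10·2.239 + 12.20·54.00)/96.30 = 8.797 mg/L.
Below outfall 3: Q → 109.6 ML/d, C = (96.30·8.797 + 13.30·57.00)/109.6 = 14.65 mg/L.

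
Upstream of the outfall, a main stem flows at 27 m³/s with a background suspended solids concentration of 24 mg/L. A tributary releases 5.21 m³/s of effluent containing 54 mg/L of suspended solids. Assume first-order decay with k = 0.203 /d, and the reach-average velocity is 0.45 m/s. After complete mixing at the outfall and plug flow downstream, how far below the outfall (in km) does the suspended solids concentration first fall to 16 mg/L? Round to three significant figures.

Mass balance: C = (27.00·24.00 + 5.210·54.00) / 32.21 = 929.3/32.21 = 28.85 mg/L.
Set 28.85·exp(−k·t) = 16 → t = ln(28.85/16)/k = 250900 s = 69.71 h.
Distance = v·t = 0.45·250900 = 112900 m = 112.9 km.

113 km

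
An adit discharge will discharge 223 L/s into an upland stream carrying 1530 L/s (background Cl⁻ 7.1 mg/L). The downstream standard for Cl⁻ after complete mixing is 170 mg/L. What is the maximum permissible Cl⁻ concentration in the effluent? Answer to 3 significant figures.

1290 mg/L

At the limit, (Qr·Cr + Qe·Cₑ)/(Qr + Qe) = 170:
Cₑ = (1753·170 − 1530·7.100) / 223.0 = 1288 mg/L.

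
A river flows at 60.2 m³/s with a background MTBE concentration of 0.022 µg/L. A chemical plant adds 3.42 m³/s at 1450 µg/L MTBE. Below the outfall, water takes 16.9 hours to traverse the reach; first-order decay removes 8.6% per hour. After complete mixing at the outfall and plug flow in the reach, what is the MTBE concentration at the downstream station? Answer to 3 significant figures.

Flow-weighted average: C = (60.20·0.02200 + 3.420·1450) / 63.62 = 4960/63.62 = 77.97 µg/L.
8.6%/h lost → k = −ln(1 − 0.086) = 0.08992 h⁻¹.
Applying C = C₀e^(−kt): 77.97 × 0.2188 = 17.06 µg/L.

17.1 µg/L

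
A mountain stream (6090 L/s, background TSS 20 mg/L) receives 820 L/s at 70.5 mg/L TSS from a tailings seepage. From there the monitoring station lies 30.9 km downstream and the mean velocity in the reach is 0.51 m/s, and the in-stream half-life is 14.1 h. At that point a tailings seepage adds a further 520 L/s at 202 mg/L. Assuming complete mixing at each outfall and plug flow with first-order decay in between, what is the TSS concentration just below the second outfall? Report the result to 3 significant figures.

Mass balance: C = (6090·20.00 + 820.0·70.50) / 6910 = 179600/6910 = 25.99 mg/L; combined flow 6910 L/s.
Travel time t = 30.9·1000 / 0.51 = 60590 s = 16.83 h.
Half-life 14.1 h → k = ln 2 / 14.1 = 0.04916 h⁻¹ = 1.180 d⁻¹.
First-order decay: C = 25.99·exp(−k·t) = 25.99·0.4372 = 11.36 mg/L.
At the second outfall, C = (6910·11.36 + 520.0·202.0) / (6910 + 520.0) = 24.71 mg/L.

24.7 mg/L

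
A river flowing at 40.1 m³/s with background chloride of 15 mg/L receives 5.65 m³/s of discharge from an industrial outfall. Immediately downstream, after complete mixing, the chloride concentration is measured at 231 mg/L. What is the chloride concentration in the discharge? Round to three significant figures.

Mass balance: 40.10·15.00 + 5.650·Cₑ = 45.75·231.0
→ Cₑ = (45.75·231.0 − 40.10·15.00) / 5.650 = 1764 mg/L.

1760 mg/L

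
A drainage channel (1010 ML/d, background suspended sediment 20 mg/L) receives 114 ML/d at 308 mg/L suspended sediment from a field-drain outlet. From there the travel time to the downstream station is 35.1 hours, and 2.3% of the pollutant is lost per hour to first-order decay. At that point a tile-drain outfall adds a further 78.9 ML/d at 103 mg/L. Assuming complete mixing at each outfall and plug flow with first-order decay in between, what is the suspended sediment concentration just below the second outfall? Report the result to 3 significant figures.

Flow-weighted average: C = (1010·20.00 + 114.0·308.0) / 1124 = 55310/1124 = 49.21 mg/L; combined flow 1124 ML/d.
2.3%/h lost → k = −ln(1 − 0.023) = 0.02327 h⁻¹.
After decay, C = 49.21 × e^(−kt) = 49.21 × 0.4419 = 21.74 mg/L.
Second outfall: C = (1124·21.74 + 78.90·103.0)/1203 = 27.07 mg/L.

27.1 mg/L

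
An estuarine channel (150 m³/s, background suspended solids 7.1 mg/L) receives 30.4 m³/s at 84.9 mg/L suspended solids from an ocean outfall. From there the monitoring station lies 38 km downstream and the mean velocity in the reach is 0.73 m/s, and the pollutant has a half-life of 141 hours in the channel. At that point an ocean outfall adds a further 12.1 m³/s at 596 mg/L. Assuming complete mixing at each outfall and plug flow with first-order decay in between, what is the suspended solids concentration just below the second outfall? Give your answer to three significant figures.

55.1 mg/L

Mass balance: C = (150.0·7.100 + 30.40·84.90) / 180.4 = 3646/180.4 = 20.21 mg/L; combined flow 180.4 m³/s.
Travel time t = 38·1000 / 0.73 = 52050 s = 14.46 h.
Half-life 141 h → k = ln 2 / 141 = 0.004916 h⁻¹ = 0.1180 d⁻¹.
Applying C = C₀e^(−kt): 20.21 × 0.9314 = 18.82 mg/L.
At the second outfall, C = (180.4·18.82 + 12.10·596.0) / (180.4 + 12.10) = 55.10 mg/L.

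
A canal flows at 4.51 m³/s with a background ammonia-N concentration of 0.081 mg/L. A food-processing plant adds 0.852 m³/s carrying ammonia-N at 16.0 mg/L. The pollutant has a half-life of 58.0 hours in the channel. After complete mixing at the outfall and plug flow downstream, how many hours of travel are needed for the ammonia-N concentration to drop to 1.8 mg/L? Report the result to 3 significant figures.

31.1 h

After mixing, C = (4.510·0.08100 + 0.8520·16.00) / 5.362 = 14.00/5.362 = 2.610 mg/L.
Half-life 58.0 h → k = ln 2 / 58.0 = 0.01195 h⁻¹ = 0.2868 d⁻¹.
2.610·exp(−k·t) = 1.8 → t = ln(2.610/1.8)/k = 112000 s = 31.11 h.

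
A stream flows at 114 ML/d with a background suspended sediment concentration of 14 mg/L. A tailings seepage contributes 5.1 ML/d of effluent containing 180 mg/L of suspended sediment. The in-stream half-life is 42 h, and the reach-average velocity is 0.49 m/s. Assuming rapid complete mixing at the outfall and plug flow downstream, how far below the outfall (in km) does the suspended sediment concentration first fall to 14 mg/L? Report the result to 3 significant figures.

Mixed concentration C = ΣQC/ΣQ = (114.0·14.00 + 5.100·180.0) / 119.1 = 2514/119.1 = 21.11 mg/L.
Half-life 42 h → k = ln 2 / 42 = 0.01650 h⁻¹ = 0.3961 d⁻¹.
Set 21.11·exp(−k·t) = 14 → t = ln(21.11/14)/k = 89570 s = 24.88 h.
Distance = v·t = 0.49·89570 = 43890 m = 43.89 km.

43.9 km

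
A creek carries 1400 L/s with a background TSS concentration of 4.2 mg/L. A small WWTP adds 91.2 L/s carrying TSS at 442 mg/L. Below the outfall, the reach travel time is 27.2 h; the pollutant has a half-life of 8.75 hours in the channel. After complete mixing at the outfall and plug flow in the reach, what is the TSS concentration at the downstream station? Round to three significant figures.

3.59 mg/L

Mixed concentration C = ΣQC/ΣQ = (1400·4.200 + 91.20·442.0) / 1491 = 46190/1491 = 30.98 mg/L.
Half-life 8.75 h → k = ln 2 / 8.75 = 0.07922 h⁻¹ = 1.901 d⁻¹.
Applying C = C₀e^(−kt): 30.98 × 0.1159 = 3.591 mg/L.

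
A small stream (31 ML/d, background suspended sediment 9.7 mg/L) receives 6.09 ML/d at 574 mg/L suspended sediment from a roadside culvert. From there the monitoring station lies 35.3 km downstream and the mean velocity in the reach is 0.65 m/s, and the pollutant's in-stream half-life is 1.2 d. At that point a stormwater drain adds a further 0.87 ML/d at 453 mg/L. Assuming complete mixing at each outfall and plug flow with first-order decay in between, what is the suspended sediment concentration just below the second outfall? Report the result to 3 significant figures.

79.9 mg/L

Flow-weighted average: C = (31.00·9.700 + 6.090·574.0) / 37.09 = 3796/37.09 = 102.4 mg/L; combined flow 37.09 ML/d.
Travel time t = 35.3·1000 / 0.65 = 54310 s = 15.09 h.
Half-life 1.2 d → k = ln 2 / 1.2 = 0.5776 d⁻¹.
First-order decay: C = 102.4·exp(−k·t) = 102.4·0.6955 = 71.19 mg/L.
At the second outfall, C = (37.09·71.19 + 0.8700·453.0) / (37.09 + 0.8700) = 79.94 mg/L.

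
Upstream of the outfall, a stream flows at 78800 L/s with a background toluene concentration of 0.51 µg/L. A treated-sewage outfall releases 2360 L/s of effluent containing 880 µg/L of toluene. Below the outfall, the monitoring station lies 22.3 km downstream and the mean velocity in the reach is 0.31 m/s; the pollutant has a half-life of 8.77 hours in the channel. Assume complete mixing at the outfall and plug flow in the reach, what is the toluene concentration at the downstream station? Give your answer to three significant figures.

5.38 µg/L

Flow-weighted average: C = (78800·0.5100 + 2360·880.0) / 81160 = 2117000/81160 = 26.08 µg/L.
Travel time t = 22.3·1000 / 0.31 = 71940 s = 19.98 h.
Half-life 8.77 h → k = ln 2 / 8.77 = 0.07904 h⁻¹ = 1.897 d⁻¹.
After decay, C = 26.08 × e^(−kt) = 26.08 × 0.2061 = 5.376 µg/L.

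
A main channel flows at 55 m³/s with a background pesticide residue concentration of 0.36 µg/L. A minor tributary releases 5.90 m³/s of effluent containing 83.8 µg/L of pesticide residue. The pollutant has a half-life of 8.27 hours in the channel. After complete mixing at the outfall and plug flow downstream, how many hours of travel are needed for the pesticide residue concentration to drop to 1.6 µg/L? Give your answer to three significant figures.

Mixed concentration C = ΣQC/ΣQ = (55.00·0.3600 + 5.900·83.80) / 60.90 = 514.2/60.90 = 8.444 µg/L.
Half-life 8.27 h → k = ln 2 / 8.27 = 0.08381 h⁻¹ = 2.012 d⁻¹.
8.444·exp(−k·t) = 1.6 → t = ln(8.444/1.6)/k = 71450 s = 19.85 h.

19.8 h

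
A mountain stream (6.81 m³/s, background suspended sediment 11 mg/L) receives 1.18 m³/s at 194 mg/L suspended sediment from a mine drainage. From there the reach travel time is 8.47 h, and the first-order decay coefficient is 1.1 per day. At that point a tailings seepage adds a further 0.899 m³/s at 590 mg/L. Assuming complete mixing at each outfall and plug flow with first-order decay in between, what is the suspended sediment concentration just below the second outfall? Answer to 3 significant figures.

82.9 mg/L

Conservation of mass: C = (6.810·11.00 + 1.180·194.0) / 7.990 = 303.8/7.990 = 38.03 mg/L; combined flow 7.990 m³/s.
First-order decay: C = 38.03·exp(−k·t) = 38.03·0.6783 = 25.79 mg/L.
Second outfall: C = (7.990·25.79 + 0.8990·590.0)/8.889 = 82.85 mg/L.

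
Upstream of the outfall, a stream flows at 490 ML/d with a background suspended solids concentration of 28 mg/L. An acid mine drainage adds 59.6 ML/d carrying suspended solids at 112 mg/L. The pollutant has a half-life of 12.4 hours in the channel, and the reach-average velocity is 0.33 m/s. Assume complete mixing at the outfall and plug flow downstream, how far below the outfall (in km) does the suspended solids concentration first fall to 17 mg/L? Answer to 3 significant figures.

Conservation of mass: C = (490.0·28.00 + 59.60·112.0) / 549.6 = 20400/549.6 = 37.11 mg/L.
Half-life 12.4 h → k = ln 2 / 12.4 = 0.05590 h⁻¹ = 1.342 d⁻¹.
Set 37.11·exp(−k·t) = 17 → t = ln(37.11/17)/k = 50280 s = 13.97 h.
Distance = v·t = 0.33·50280 = 16590 m = 16.59 km.

16.6 km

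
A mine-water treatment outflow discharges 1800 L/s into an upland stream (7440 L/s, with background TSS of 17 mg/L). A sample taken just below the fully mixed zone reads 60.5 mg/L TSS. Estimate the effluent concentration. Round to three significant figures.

240 mg/L

Mass balance: 7440·17.00 + 1800·Cₑ = 9240·60.50
→ Cₑ = (9240·60.50 − 7440·17.00) / 1800 = 240.3 mg/L.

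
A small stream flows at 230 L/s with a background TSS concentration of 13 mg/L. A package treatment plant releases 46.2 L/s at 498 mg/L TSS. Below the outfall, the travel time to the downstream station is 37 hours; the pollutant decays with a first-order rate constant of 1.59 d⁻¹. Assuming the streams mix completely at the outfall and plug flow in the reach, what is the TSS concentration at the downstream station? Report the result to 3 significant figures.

8.11 mg/L

After mixing, C = (230.0·13.00 + 46.20·498.0) / 276.2 = 26000/276.2 = 94.13 mg/L.
First-order decay: C = 94.13·exp(−k·t) = 94.13·0.08619 = 8.112 mg/L.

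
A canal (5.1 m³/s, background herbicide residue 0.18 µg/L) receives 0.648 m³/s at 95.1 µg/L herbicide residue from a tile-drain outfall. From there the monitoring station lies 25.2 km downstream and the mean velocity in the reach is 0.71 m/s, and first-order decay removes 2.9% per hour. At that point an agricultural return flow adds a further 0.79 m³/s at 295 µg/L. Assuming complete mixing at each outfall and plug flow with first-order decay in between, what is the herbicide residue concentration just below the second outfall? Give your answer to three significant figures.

42.8 µg/L

Conservation of mass: C = (5.100·0.1800 + 0.6480·95.10) / 5.748 = 62.54/5.748 = 10.88 µg/L; combined flow 5.748 m³/s.
Travel time t = 25.2·1000 / 0.71 = 35490 s = 9.859 h.
2.9%/h lost → k = −ln(1 − 0.029) = 0.02943 h⁻¹.
Decay over the reach: 10.88·exp(−kt) = 10.88·0.7482 = 8.141 µg/L.
Second outfall: C = (5.748·8.141 + 0.7900·295.0)/6.538 = 42.80 µg/L.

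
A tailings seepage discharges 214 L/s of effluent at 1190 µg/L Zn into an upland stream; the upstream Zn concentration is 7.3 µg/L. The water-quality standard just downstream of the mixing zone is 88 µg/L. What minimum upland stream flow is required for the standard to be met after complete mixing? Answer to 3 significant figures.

2920 L/s

Set C_mix = 88: (Q·7.300 + 214.0·1190) / (Q + 214.0) = 88
→ Q = 214.0·(1190 − 88)/(88 − 7.300) = 2922 L/s.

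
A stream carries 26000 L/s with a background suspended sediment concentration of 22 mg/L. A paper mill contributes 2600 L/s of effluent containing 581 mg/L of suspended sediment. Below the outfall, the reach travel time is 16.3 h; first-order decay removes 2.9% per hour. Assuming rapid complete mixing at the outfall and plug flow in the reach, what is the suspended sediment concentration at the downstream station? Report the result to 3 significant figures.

45.1 mg/L

Mixed concentration C = ΣQC/ΣQ = (26000·22.00 + 2600·581.0) / 28600 = 2083000/28600 = 72.82 mg/L.
2.9%/h lost → k = −ln(1 − 0.029) = 0.02943 h⁻¹.
Applying C = C₀e^(−kt): 72.82 × 0.6190 = 45.07 mg/L.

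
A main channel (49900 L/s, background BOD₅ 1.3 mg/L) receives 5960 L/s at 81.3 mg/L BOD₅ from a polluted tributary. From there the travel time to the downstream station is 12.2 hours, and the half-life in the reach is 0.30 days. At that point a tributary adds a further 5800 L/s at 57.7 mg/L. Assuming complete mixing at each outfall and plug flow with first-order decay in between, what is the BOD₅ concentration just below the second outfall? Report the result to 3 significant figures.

Mass balance: C = (49900·1.300 + 5960·81.30) / 55860 = 549400/55860 = 9.836 mg/L; combined flow 55860 L/s.
Half-life 0.30 d → k = ln 2 / 0.30 = 2.310 d⁻¹.
Applying C = C₀e^(−kt): 9.836 × 0.3090 = 3.039 mg/L.
Second outfall: C = (55860·3.039 + 5800·57.70)/61660 = 8.181 mg/L.

8.18 mg/L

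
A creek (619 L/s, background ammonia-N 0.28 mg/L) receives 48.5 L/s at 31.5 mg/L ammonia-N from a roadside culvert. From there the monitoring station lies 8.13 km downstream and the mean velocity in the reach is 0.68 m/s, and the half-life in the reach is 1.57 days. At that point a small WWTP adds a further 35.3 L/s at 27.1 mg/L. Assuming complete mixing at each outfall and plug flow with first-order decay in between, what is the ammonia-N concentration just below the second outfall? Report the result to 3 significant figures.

3.64 mg/L

Mass balance: C = (619.0·0.2800 + 48.50·31.50) / 667.5 = 1701/667.5 = 2.548 mg/L; combined flow 667.5 L/s.
Travel time t = 8.13·1000 / 0.68 = 11960 s = 3.321 h.
Half-life 1.57 d → k = ln 2 / 1.57 = 0.4415 d⁻¹.
After decay, C = 2.548 × e^(−kt) = 2.548 × 0.9407 = 2.397 mg/L.
Second outfall: C = (667.5·2.397 + 35.30·27.10)/702.8 = 3.638 mg/L.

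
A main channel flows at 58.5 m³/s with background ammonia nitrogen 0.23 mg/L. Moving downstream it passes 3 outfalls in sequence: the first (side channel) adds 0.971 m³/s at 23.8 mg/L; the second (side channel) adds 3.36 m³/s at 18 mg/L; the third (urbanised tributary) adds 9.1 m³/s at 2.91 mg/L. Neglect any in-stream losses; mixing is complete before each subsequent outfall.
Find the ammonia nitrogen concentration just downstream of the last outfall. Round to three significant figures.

1.72 mg/L

Below outfall 1: Q → 59.47 m³/s, C = (58.50·0.2300 + 0.9710·23.80)/59.47 = 0.6148 mg/L.
Below outfall 2: Q → 62.83 m³/s, C = (59.47·0.6148 + 3.360·18.00)/62.83 = 1.545 mg/L.
Below outfall 3: Q → 71.93 m³/s, C = (62.83·1.545 + 9.100·2.910)/71.93 = 1.717 mg/L.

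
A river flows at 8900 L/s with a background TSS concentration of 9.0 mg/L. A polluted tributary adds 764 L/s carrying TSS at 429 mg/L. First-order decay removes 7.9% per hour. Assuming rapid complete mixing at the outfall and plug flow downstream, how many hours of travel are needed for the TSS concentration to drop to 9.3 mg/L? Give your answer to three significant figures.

18.4 h

After mixing, C = (8900·9.000 + 764.0·429.0) / 9664 = 407900/9664 = 42.20 mg/L.
7.9%/h lost → k = −ln(1 − 0.079) = 0.08230 h⁻¹.
42.20·exp(−k·t) = 9.3 → t = ln(42.20/9.3)/k = 66160 s = 18.38 h.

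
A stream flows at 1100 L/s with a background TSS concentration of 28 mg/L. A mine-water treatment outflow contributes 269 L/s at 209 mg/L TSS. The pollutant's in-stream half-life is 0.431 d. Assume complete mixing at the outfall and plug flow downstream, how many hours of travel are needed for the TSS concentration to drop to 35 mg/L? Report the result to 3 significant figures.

8.91 h

Flow-weighted average: C = (1100·28.00 + 269.0·209.0) / 1369 = 87020/1369 = 63.57 mg/L.
Half-life 0.431 d → k = ln 2 / 0.431 = 1.608 d⁻¹.
63.57·exp(−k·t) = 35 → t = ln(63.57/35)/k = 32060 s = 8.905 h.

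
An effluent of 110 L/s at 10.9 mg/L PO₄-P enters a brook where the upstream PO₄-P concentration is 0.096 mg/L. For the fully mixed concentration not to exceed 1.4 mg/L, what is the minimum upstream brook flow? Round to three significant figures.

Set C_mix = 1.4: (Q·0.09600 + 110.0·10.90) / (Q + 110.0) = 1.4
→ Q = 110.0·(10.90 − 1.4)/(1.4 − 0.09600) = 801.4 L/s.

801 L/s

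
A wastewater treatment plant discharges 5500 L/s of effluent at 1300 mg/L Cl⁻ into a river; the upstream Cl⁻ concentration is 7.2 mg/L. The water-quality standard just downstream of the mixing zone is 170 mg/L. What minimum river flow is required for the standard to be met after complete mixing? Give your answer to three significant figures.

Set C_mix = 170: (Q·7.200 + 5500·1300) / (Q + 5500) = 170
→ Q = 5500·(1300 − 170)/(170 − 7.200) = 38180 L/s.

38200 L/s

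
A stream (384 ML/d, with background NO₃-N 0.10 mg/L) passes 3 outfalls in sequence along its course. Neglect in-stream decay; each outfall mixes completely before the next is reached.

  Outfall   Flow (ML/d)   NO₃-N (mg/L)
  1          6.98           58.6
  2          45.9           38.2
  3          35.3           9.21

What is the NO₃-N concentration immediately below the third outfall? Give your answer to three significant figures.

After outfall 1: Q = 384.0 + 6.980 = 391.0 ML/d; C = (384.0·0.1000 + 6.980·58.60)/391.0 = 1.144 mg/L.
After outfall 2: Q = 391.0 + 45.90 = 436.9 ML/d; C = (391.0·1.144 + 45.90·38.20)/436.9 = 5.038 mg/L.
After outfall 3: Q = 436.9 + 35.30 = 472.2 ML/d; C = (436.9·5.038 + 35.30·9.210)/472.2 = 5.349 mg/L.

5.35 mg/L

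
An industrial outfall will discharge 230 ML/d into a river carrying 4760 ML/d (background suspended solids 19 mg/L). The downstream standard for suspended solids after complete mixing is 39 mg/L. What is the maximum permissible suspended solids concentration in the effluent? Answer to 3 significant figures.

453 mg/L

At the limit, (Qr·Cr + Qe·Cₑ)/(Qr + Qe) = 39:
Cₑ = (4990·39 − 4760·19.00) / 230.0 = 452.9 mg/L.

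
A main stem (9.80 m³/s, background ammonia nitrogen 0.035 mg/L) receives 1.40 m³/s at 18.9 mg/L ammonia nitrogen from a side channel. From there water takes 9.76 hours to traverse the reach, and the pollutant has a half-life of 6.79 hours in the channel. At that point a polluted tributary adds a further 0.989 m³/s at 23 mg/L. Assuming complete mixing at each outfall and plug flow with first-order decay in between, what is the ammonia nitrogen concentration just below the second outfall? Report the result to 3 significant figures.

Mixed concentration C = ΣQC/ΣQ = (9.800·0.03500 + 1.400·18.90) / 11.20 = 26.80/11.20 = 2.393 mg/L; combined flow 11.20 m³/s.
Half-life 6.79 h → k = ln 2 / 6.79 = 0.1021 h⁻¹ = 2.450 d⁻¹.
After decay, C = 2.393 × e^(−kt) = 2.393 × 0.3692 = 0.8836 mg/L.
Second outfall: C = (11.20·0.8836 + 0.9890·23.00)/12.19 = 2.678 mg/L.

2.68 mg/L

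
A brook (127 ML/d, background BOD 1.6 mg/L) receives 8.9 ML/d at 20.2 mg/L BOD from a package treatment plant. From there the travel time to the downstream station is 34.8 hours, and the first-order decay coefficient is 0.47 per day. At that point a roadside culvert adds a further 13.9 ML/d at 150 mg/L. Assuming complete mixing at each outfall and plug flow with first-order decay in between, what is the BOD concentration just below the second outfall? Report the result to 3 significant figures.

15.2 mg/L

After mixing, C = (127.0·1.600 + 8.900·20.20) / 135.9 = 383.0/135.9 = 2.818 mg/L; combined flow 135.9 ML/d.
Decay over the reach: 2.818·exp(−kt) = 2.818·0.5059 = 1.426 mg/L.
At the second outfall, C = (135.9·1.426 + 13.90·150.0) / (135.9 + 13.90) = 15.21 mg/L.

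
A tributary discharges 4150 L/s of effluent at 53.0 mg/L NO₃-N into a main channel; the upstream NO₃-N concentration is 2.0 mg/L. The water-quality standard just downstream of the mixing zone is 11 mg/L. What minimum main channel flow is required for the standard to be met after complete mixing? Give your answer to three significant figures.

Set C_mix = 11: (Q·2.000 + 4150·53.00) / (Q + 4150) = 11
→ Q = 4150·(53.00 − 11)/(11 − 2.000) = 19370 L/s.

19400 L/s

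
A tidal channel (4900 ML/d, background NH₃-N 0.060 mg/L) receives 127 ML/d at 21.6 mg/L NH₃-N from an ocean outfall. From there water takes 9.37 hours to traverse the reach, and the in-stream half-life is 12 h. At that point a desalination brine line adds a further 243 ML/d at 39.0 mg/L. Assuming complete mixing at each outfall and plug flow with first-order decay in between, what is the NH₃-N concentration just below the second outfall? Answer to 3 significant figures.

2.13 mg/L

After mixing, C = (4900·0.06000 + 127.0·21.60) / 5027 = 3037/5027 = 0.6042 mg/L; combined flow 5027 ML/d.
Half-life 12 h → k = ln 2 / 12 = 0.05776 h⁻¹ = 1.386 d⁻¹.
First-order decay: C = 0.6042·exp(−k·t) = 0.6042·0.5820 = 0.3516 mg/L.
Second outfall: C = (5027·0.3516 + 243.0·39.00)/5270 = 2.134 mg/L.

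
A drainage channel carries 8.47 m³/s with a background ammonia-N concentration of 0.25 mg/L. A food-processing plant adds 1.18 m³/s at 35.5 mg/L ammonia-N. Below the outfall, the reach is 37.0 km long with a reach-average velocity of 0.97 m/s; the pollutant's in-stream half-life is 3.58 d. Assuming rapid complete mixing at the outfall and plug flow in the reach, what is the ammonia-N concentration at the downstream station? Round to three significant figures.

4.19 mg/L

After mixing, C = (8.470·0.2500 + 1.180·35.50) / 9.650 = 44.01/9.650 = 4.560 mg/L.
Travel time t = 37.0·1000 / 0.97 = 38140 s = 10.60 h.
Half-life 3.58 d → k = ln 2 / 3.58 = 0.1936 d⁻¹.
Decay over the reach: 4.560·exp(−kt) = 4.560·0.9181 = 4.187 mg/L.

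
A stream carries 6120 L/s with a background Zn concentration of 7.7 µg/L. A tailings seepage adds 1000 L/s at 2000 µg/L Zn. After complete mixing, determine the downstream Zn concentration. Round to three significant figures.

Mixed concentration C = ΣQC/ΣQ = (6120·7.700 + 1000·2000) / 7120 = 2047000/7120 = 287.5 µg/L.

288 µg/L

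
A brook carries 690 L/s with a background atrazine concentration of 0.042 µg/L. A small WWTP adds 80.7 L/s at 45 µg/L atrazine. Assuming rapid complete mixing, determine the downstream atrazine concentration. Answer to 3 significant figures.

Mass balance: C = (690.0·0.04200 + 80.70·45.00) / 770.7 = 3660/770.7 = 4.750 µg/L.

4.75 µg/L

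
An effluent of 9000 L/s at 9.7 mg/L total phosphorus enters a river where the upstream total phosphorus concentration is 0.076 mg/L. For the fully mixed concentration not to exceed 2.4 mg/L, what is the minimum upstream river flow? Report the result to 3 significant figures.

Set C_mix = 2.4: (Q·0.07600 + 9000·9.700) / (Q + 9000) = 2.4
→ Q = 9000·(9.700 − 2.4)/(2.4 − 0.07600) = 28270 L/s.

28300 L/s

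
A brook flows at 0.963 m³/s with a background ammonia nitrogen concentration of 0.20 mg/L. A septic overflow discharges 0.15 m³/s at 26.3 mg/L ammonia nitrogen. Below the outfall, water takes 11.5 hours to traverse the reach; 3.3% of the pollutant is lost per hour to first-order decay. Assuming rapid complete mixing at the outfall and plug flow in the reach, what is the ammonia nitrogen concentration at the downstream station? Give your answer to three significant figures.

2.53 mg/L

Mass balance: C = (0.9630·0.2000 + 0.1500·26.30) / 1.113 = 4.138/1.113 = 3.718 mg/L.
3.3%/h lost → k = −ln(1 − 0.033) = 0.03356 h⁻¹.
Applying C = C₀e^(−kt): 3.718 × 0.6798 = 2.527 mg/L.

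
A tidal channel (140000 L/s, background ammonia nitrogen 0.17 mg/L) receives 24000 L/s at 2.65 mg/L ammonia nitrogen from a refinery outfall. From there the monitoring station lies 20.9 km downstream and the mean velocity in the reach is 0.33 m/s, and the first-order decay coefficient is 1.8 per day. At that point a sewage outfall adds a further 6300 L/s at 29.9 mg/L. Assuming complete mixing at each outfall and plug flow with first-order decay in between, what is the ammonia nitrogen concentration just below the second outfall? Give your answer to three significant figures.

1.24 mg/L

Mixed concentration C = ΣQC/ΣQ = (140000·0.1700 + 24000·2.650) / 164000 = 87400/164000 = 0.5329 mg/L; combined flow 164000 L/s.
Travel time t = 20.9·1000 / 0.33 = 63330 s = 17.59 h.
After decay, C = 0.5329 × e^(−kt) = 0.5329 × 0.2673 = 0.1424 mg/L.
Second outfall: C = (164000·0.1424 + 6300·29.90)/170300 = 1.243 mg/L.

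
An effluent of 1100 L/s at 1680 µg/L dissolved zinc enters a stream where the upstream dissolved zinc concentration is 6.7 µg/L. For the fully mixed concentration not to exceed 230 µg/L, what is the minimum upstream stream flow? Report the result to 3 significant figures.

Set C_mix = 230: (Q·6.700 + 1100·1680) / (Q + 1100) = 230
→ Q = 1100·(1680 − 230)/(230 − 6.700) = 7143 L/s.

7140 L/s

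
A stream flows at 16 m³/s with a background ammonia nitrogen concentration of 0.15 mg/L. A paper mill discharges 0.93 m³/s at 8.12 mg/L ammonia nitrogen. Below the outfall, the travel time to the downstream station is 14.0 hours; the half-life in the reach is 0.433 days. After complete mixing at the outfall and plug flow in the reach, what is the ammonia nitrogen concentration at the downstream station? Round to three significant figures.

Flow-weighted average: C = (16.00·0.1500 + 0.9300·8.120) / 16.93 = 9.952/16.93 = 0.5878 mg/L.
Half-life 0.433 d → k = ln 2 / 0.433 = 1.601 d⁻¹.
Decay over the reach: 0.5878·exp(−kt) = 0.5878·0.3931 = 0.2310 mg/L.

0.231 mg/L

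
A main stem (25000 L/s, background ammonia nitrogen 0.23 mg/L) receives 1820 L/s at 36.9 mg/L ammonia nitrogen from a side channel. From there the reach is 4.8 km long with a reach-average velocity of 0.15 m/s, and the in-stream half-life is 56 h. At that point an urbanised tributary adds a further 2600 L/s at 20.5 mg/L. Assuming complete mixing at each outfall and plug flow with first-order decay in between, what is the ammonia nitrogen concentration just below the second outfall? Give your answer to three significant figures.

4.03 mg/L

Mass balance: C = (25000·0.2300 + 1820·36.90) / 26820 = 72910/26820 = 2.718 mg/L; combined flow 26820 L/s.
Travel time t = 4.8·1000 / 0.15 = 32000 s = 8.889 h.
Half-life 56 h → k = ln 2 / 56 = 0.01238 h⁻¹ = 0.2971 d⁻¹.
Applying C = C₀e^(−kt): 2.718 × 0.8958 = 2.435 mg/L.
At the second outfall, C = (26820·2.435 + 2600·20.50) / (26820 + 2600) = 4.032 mg/L.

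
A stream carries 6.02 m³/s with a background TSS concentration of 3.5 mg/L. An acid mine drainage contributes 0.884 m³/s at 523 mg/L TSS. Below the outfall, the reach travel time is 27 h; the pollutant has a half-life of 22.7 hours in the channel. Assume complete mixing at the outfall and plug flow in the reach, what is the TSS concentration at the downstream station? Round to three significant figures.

30.7 mg/L

Flow-weighted average: C = (6.020·3.500 + 0.8840·523.0) / 6.904 = 483.4/6.904 = 70.02 mg/L.
Half-life 22.7 h → k = ln 2 / 22.7 = 0.03054 h⁻¹ = 0.7328 d⁻¹.
Decay over the reach: 70.02·exp(−kt) = 70.02·0.4385 = 30.70 mg/L.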